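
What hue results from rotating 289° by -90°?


New hue = (H + rotation) mod 360
New hue = (289 -90) mod 360
= 199 mod 360
= 199°


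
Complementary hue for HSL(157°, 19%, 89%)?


Complement = opposite side of color wheel = hue + 180°
H' = (157 + 180) mod 360 = 337°
S and L unchanged.
= HSL(337°, 19%, 89%)


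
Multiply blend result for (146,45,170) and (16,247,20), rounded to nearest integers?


Multiply: C = A×B/255, rounded to nearest integer
R: 146×16/255 = 2336/255 ≈ 9.161 → 9
G: 45×247/255 = 11115/255 ≈ 43.588 → 44
B: 170×20/255 = 3400/255 ≈ 13.333 → 13
= RGB(9, 44, 13)


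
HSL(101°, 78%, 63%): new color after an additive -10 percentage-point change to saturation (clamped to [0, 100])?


Original S = 78%
Adjustment = -10 percentage points
New S = 78 + (-10) = 68
Clamp to [0, 100] → 68
= HSL(101°, 68%, 63%)


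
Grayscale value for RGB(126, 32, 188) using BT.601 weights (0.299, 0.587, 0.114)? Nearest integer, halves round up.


Gray = 0.299×R + 0.587×G + 0.114×B
Gray = 0.299×126 + 0.587×32 + 0.114×188
Gray = 37.674 + 18.784 + 21.432
Gray = 77.890 → round half up → 78
Gray = 78


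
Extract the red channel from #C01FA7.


Color: #C01FA7
R = C0 = 192
G = 1F = 31
B = A7 = 167
Red = 192


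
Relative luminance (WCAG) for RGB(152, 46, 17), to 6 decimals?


Linearize each channel (sRGB transfer function): c = v/255; c_lin = c/12.92 if c ≤ 0.04045, else ((c+0.055)/1.055)^2.4
  R: 152/255 ≈ 0.596078 > 0.04045 → ((0.596078+0.055)/1.055)^2.4 ≈ 0.313989
  G: 46/255 ≈ 0.180392 > 0.04045 → ((0.180392+0.055)/1.055)^2.4 ≈ 0.027321
  B: 17/255 ≈ 0.066667 > 0.04045 → ((0.066667+0.055)/1.055)^2.4 ≈ 0.005605
R_lin = 0.313989, G_lin = 0.027321, B_lin = 0.005605
L = 0.2126×R + 0.7152×G + 0.0722×B
L = 0.2126×0.313989 + 0.7152×0.027321 + 0.0722×0.005605
L ≈ 0.086699


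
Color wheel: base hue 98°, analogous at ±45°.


Base hue: 98°
Left analog: (98 - 45) mod 360 = 53°
Right analog: (98 + 45) mod 360 = 143°
Analogous hues = 53° and 143°


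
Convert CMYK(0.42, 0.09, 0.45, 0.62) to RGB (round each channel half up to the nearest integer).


R = 255 × (1-C) × (1-K) = 255 × 0.58 × 0.38 = 56.202 → 56
G = 255 × (1-M) × (1-K) = 255 × 0.91 × 0.38 = 88.179 → 88
B = 255 × (1-Y) × (1-K) = 255 × 0.55 × 0.38 = 53.295 → 53
= RGB(56, 88, 53)


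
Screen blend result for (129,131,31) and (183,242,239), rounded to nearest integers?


Screen: C = 255 - (255-A)×(255-B)/255, rounded to nearest integer
R: 255 - (255-129)×(255-183)/255 = 255 - 9072/255 ≈ 255 - 35.576 = 219.424 → 219
G: 255 - (255-131)×(255-242)/255 = 255 - 1612/255 ≈ 255 - 6.322 = 248.678 → 249
B: 255 - (255-31)×(255-239)/255 = 255 - 3584/255 ≈ 255 - 14.055 = 240.945 → 241
= RGB(219, 249, 241)


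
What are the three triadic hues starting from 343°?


Triadic: equally spaced at 120° intervals
H1 = 343°
H2 = (343 + 120) mod 360 = 103°
H3 = (343 + 240) mod 360 = 223°
Triadic = 343°, 103°, 223°


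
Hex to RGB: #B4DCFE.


B4 → 180 (R)
DC → 220 (G)
FE → 254 (B)
= RGB(180, 220, 254)


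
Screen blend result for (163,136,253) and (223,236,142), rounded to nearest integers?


Screen: C = 255 - (255-A)×(255-B)/255, rounded to nearest integer
R: 255 - (255-163)×(255-223)/255 = 255 - 2944/255 ≈ 255 - 11.545 = 243.455 → 243
G: 255 - (255-136)×(255-236)/255 = 255 - 2261/255 ≈ 255 - 8.867 = 246.133 → 246
B: 255 - (255-253)×(255-142)/255 = 255 - 226/255 ≈ 255 - 0.886 = 254.114 → 254
= RGB(243, 246, 254)


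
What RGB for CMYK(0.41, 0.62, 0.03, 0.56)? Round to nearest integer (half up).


R = 255 × (1-C) × (1-K) = 255 × 0.59 × 0.44 = 66.198 → 66
G = 255 × (1-M) × (1-K) = 255 × 0.38 × 0.44 = 42.636 → 43
B = 255 × (1-Y) × (1-K) = 255 × 0.97 × 0.44 = 108.834 → 109
= RGB(66, 43, 109)


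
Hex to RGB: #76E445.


76 → 118 (R)
E4 → 228 (G)
45 → 69 (B)
= RGB(118, 228, 69)


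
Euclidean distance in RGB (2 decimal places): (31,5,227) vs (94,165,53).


d = √[(R₁-R₂)² + (G₁-G₂)² + (B₁-B₂)²]
d = √[(31-94)² + (5-165)² + (227-53)²]
d = √[3969 + 25600 + 30276]
d = √59845
d ≈ 244.63


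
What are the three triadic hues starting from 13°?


Triadic: equally spaced at 120° intervals
H1 = 13°
H2 = (13 + 120) mod 360 = 133°
H3 = (13 + 240) mod 360 = 253°
Triadic = 13°, 133°, 253°


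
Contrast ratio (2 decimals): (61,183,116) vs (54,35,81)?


Linearize each sRGB channel c=v/255: c/12.92 if c ≤ 0.04045 else ((c+0.055)/1.055)^2.4
L = 0.2126×R_lin + 0.7152×G_lin + 0.0722×B_lin
Color 1 (61,183,116):
  R=61: 61/255≈0.2392 > 0.04045 → ((0.2392+0.055)/1.055)^2.4 ≈ 0.04667
  G=183: 183/255≈0.7176 > 0.04045 → ((0.7176+0.055)/1.055)^2.4 ≈ 0.47353
  B=116: 116/255≈0.4549 > 0.04045 → ((0.4549+0.055)/1.055)^2.4 ≈ 0.17465
  L1 = 0.2126×0.04667 + 0.7152×0.47353 + 0.0722×0.17465 ≈ 0.36120
Color 2 (54,35,81):
  R=54: 54/255≈0.2118 > 0.04045 → ((0.2118+0.055)/1.055)^2.4 ≈ 0.03689
  G=35: 35/255≈0.1373 > 0.04045 → ((0.1373+0.055)/1.055)^2.4 ≈ 0.01681
  B=81: 81/255≈0.3176 > 0.04045 → ((0.3176+0.055)/1.055)^2.4 ≈ 0.08228
  L2 = 0.2126×0.03689 + 0.7152×0.01681 + 0.0722×0.08228 ≈ 0.02580
Lighter = 0.36120, Darker = 0.02580
Ratio = (L_lighter + 0.05) / (L_darker + 0.05)
Ratio = (0.36120 + 0.05) / (0.02580 + 0.05) = 0.41120 / 0.07580 ≈ 5.4245
Ratio ≈ 5.42:1


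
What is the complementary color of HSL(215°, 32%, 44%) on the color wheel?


Complement = opposite side of color wheel = hue + 180°
H' = (215 + 180) mod 360 = 35°
S and L unchanged.
= HSL(35°, 32%, 44%)


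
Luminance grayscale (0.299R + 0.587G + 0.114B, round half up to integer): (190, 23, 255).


Gray = 0.299×R + 0.587×G + 0.114×B
Gray = 0.299×190 + 0.587×23 + 0.114×255
Gray = 56.810 + 13.501 + 29.070
Gray = 99.381 → round half up → 99
Gray = 99


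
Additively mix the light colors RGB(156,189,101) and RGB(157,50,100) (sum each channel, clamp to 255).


Additive: each channel = min(255, C₁+C₂)
R: 156+157 = 313 → 255
G: 189+50 = 239 → 239
B: 101+100 = 201 → 201
= RGB(255, 239, 201)


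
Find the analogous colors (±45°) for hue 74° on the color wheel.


Base hue: 74°
Left analog: (74 - 45) mod 360 = 29°
Right analog: (74 + 45) mod 360 = 119°
Analogous hues = 29° and 119°


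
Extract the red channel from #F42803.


Color: #F42803
R = F4 = 244
G = 28 = 40
B = 03 = 3
Red = 244


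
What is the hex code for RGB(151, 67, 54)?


R = 151 → 97 (hex)
G = 67 → 43 (hex)
B = 54 → 36 (hex)
Hex = #974336


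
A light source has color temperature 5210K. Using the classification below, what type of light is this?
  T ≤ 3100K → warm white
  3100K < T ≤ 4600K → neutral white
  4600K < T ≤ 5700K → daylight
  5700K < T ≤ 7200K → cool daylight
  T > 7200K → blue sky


Temperature: 5210K
4600K < 5210K ≤ 5700K → daylight
Classification: daylight


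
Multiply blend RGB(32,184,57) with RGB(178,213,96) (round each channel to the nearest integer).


Multiply: C = A×B/255, rounded to nearest integer
R: 32×178/255 = 5696/255 ≈ 22.337 → 22
G: 184×213/255 = 39192/255 ≈ 153.694 → 154
B: 57×96/255 = 5472/255 ≈ 21.459 → 21
= RGB(22, 154, 21)


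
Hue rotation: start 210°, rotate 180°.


New hue = (H + rotation) mod 360
New hue = (210 + 180) mod 360
= 390 mod 360
= 30°


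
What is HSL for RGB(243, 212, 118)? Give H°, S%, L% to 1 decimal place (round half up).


Normalize: R'=243/255≈0.9529, G'=212/255≈0.8314, B'=118/255≈0.4627
Max=243/255, Min=118/255, Δ=Max-Min=125/255
L = (Max+Min)/2 = (243+118)/510 = 361/510 = 0.70784… → L = 70.8%
L > 0.5 → S = Δ/(2-Max-Min) = 125/(510-243-118) = 125/149 = 0.83892… → S = 83.9%
(the 1/255 factors cancel in S and H, so raw channel differences can be used)
Max is R' → H = 60 × (((G-B)/Δ) mod 6) = 60 × (((212-118)/125) mod 6)
  94/125 = 0.752
  H = 60 × 0.752 = 45.12° → H = 45.1°
= HSL(45.1°, 83.9%, 70.8%)


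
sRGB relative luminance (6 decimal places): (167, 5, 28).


Linearize each channel (sRGB transfer function): c = v/255; c_lin = c/12.92 if c ≤ 0.04045, else ((c+0.055)/1.055)^2.4
  R: 167/255 ≈ 0.654902 > 0.04045 → ((0.654902+0.055)/1.055)^2.4 ≈ 0.386429
  G: 5/255 ≈ 0.019608 ≤ 0.04045 → 0.019608/12.92 ≈ 0.001518
  B: 28/255 ≈ 0.109804 > 0.04045 → ((0.109804+0.055)/1.055)^2.4 ≈ 0.011612
R_lin = 0.386429, G_lin = 0.001518, B_lin = 0.011612
L = 0.2126×R + 0.7152×G + 0.0722×B
L = 0.2126×0.386429 + 0.7152×0.001518 + 0.0722×0.011612
L ≈ 0.084079


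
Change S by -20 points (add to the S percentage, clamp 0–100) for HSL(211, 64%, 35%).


Original S = 64%
Adjustment = -20 percentage points
New S = 64 + (-20) = 44
Clamp to [0, 100] → 44
= HSL(211°, 44%, 35%)


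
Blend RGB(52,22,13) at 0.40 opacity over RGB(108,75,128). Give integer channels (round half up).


C = α×F + (1-α)×B, with 1-α = 0.60
R: 0.40×52 + 0.60×108 = 20.80 + 64.80 = 85.60 → 86
G: 0.40×22 + 0.60×75 = 8.80 + 45.00 = 53.80 → 54
B: 0.40×13 + 0.60×128 = 5.20 + 76.80 = 82.00 → 82
= RGB(86, 54, 82)


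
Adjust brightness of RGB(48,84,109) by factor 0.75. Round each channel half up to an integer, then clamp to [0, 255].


Multiply each channel by 0.75, round half up, clamp to [0, 255]
R: 48×0.75 = 36
G: 84×0.75 = 63
B: 109×0.75 = 81.75 → round → 82
= RGB(36, 63, 82)


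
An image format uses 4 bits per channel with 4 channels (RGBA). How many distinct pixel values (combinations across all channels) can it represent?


Total bits = 4 bits/channel × 4 channels = 16 bits
Distinct pixel values = 2^16
= 65,536 pixel values


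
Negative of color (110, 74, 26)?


Invert: (255-R, 255-G, 255-B)
R: 255-110 = 145
G: 255-74 = 181
B: 255-26 = 229
= RGB(145, 181, 229)


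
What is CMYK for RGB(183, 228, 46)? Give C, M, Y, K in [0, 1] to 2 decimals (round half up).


R'=183/255≈0.7176, G'=228/255≈0.8941, B'=46/255≈0.1804
K = 1 - max(R',G',B') = 1 - 228/255 = 27/255 = 0.10588… → 0.11
(1-R'-K)/(1-K) simplifies to (max-R)/max with max = 228:
C = (228-183)/228 = 45/228 = 0.19736… → 0.20
M = (228-228)/228 = 0/228 = 0 → 0.00
Y = (228-46)/228 = 182/228 = 0.79824… → 0.80
= CMYK(0.20, 0.00, 0.80, 0.11)


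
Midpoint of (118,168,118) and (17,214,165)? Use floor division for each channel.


Midpoint: each channel = ⌊(C₁+C₂)/2⌋
R: ⌊(118+17)/2⌋ = 67
G: ⌊(168+214)/2⌋ = 191
B: ⌊(118+165)/2⌋ = 141
= RGB(67, 191, 141)


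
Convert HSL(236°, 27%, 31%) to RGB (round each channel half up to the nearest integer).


H=236°, S=0.27, L=0.31
C = (1-|2L-1|)×S = (1-|-0.38|)×0.27 = 0.1674
H' = H/60 = 236/60 ≈ 3.9333; X = C×(1-|H' mod 2 - 1|) = 0.01116
m = L - C/2 = 0.31 - 0.0837 = 0.2263
Sector ⌊H'⌋ = 3 → (R',G',B') = (0.0, 0.01116, 0.1674)
RGB = ((R'+m)×255, (G'+m)×255, (B'+m)×255) = (57.7065, 60.5523, 100.3935)
Round half up → RGB(58, 61, 100)


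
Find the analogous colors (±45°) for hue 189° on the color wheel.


Base hue: 189°
Left analog: (189 - 45) mod 360 = 144°
Right analog: (189 + 45) mod 360 = 234°
Analogous hues = 144° and 234°


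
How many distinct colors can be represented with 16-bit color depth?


Colors = 2^bits = 2^16
= 65,536 colors


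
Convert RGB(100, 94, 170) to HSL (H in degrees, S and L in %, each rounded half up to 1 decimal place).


Normalize: R'=100/255≈0.3922, G'=94/255≈0.3686, B'=170/255≈0.6667
Max=170/255, Min=94/255, Δ=Max-Min=76/255
L = (Max+Min)/2 = (170+94)/510 = 264/510 = 0.51764… → L = 51.8%
L > 0.5 → S = Δ/(2-Max-Min) = 76/(510-170-94) = 76/246 = 0.30894… → S = 30.9%
(the 1/255 factors cancel in S and H, so raw channel differences can be used)
Max is B' → H = 60 × ((R-G)/Δ + 4) = 60 × ((100-94)/76 + 4)
  6/76 + 4 = 0.0789… + 4 = 4.0789…
  H = 60 × 4.0789… = 244.736…° → H = 244.7°
= HSL(244.7°, 30.9%, 51.8%)


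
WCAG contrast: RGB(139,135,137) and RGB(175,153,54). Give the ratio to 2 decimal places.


Linearize each sRGB channel c=v/255: c/12.92 if c ≤ 0.04045 else ((c+0.055)/1.055)^2.4
L = 0.2126×R_lin + 0.7152×G_lin + 0.0722×B_lin
Color 1 (139,135,137):
  R=139: 139/255≈0.5451 > 0.04045 → ((0.5451+0.055)/1.055)^2.4 ≈ 0.25818
  G=135: 135/255≈0.5294 > 0.04045 → ((0.5294+0.055)/1.055)^2.4 ≈ 0.24228
  B=137: 137/255≈0.5373 > 0.04045 → ((0.5373+0.055)/1.055)^2.4 ≈ 0.25016
  L1 = 0.2126×0.25818 + 0.7152×0.24228 + 0.0722×0.25016 ≈ 0.24623
Color 2 (175,153,54):
  R=175: 175/255≈0.6863 > 0.04045 → ((0.6863+0.055)/1.055)^2.4 ≈ 0.42869
  G=153: 153/255≈0.6000 > 0.04045 → ((0.6000+0.055)/1.055)^2.4 ≈ 0.31855
  B=54: 54/255≈0.2118 > 0.04045 → ((0.2118+0.055)/1.055)^2.4 ≈ 0.03689
  L2 = 0.2126×0.42869 + 0.7152×0.31855 + 0.0722×0.03689 ≈ 0.32163
Lighter = 0.32163, Darker = 0.24623
Ratio = (L_lighter + 0.05) / (L_darker + 0.05)
Ratio = (0.32163 + 0.05) / (0.24623 + 0.05) = 0.37163 / 0.29623 ≈ 1.2545
Ratio ≈ 1.25:1


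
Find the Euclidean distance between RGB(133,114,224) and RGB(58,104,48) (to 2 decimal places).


d = √[(R₁-R₂)² + (G₁-G₂)² + (B₁-B₂)²]
d = √[(133-58)² + (114-104)² + (224-48)²]
d = √[5625 + 100 + 30976]
d = √36701
d ≈ 191.58


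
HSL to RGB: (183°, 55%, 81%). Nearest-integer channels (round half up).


H=183°, S=0.55, L=0.81
C = (1-|2L-1|)×S = (1-|0.62|)×0.55 = 0.209
H' = H/60 = 183/60 ≈ 3.0500; X = C×(1-|H' mod 2 - 1|) = 0.19855
m = L - C/2 = 0.81 - 0.1045 = 0.7055
Sector ⌊H'⌋ = 3 → (R',G',B') = (0.0, 0.19855, 0.209)
RGB = ((R'+m)×255, (G'+m)×255, (B'+m)×255) = (179.9025, 230.53275, 233.1975)
Round half up → RGB(180, 231, 233)


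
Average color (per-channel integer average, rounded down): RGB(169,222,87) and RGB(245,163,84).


Midpoint: each channel = ⌊(C₁+C₂)/2⌋
R: ⌊(169+245)/2⌋ = 207
G: ⌊(222+163)/2⌋ = 192
B: ⌊(87+84)/2⌋ = 85
= RGB(207, 192, 85)


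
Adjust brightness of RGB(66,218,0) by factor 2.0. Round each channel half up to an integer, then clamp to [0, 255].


Multiply each channel by 2.0, round half up, clamp to [0, 255]
R: 66×2.0 = 132
G: 218×2.0 = 436 → clamp → 255
B: 0×2.0 = 0
= RGB(132, 255, 0)


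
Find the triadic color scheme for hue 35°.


Triadic: equally spaced at 120° intervals
H1 = 35°
H2 = (35 + 120) mod 360 = 155°
H3 = (35 + 240) mod 360 = 275°
Triadic = 35°, 155°, 275°


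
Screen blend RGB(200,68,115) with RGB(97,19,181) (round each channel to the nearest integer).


Screen: C = 255 - (255-A)×(255-B)/255, rounded to nearest integer
R: 255 - (255-200)×(255-97)/255 = 255 - 8690/255 ≈ 255 - 34.078 = 220.922 → 221
G: 255 - (255-68)×(255-19)/255 = 255 - 44132/255 ≈ 255 - 173.067 = 81.933 → 82
B: 255 - (255-115)×(255-181)/255 = 255 - 10360/255 ≈ 255 - 40.627 = 214.373 → 214
= RGB(221, 82, 214)


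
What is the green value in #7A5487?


Color: #7A5487
R = 7A = 122
G = 54 = 84
B = 87 = 135
Green = 84


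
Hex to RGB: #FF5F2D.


FF → 255 (R)
5F → 95 (G)
2D → 45 (B)
= RGB(255, 95, 45)


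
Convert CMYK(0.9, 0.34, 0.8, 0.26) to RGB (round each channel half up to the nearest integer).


R = 255 × (1-C) × (1-K) = 255 × 0.10 × 0.74 = 18.87 → 19
G = 255 × (1-M) × (1-K) = 255 × 0.66 × 0.74 = 124.542 → 125
B = 255 × (1-Y) × (1-K) = 255 × 0.20 × 0.74 = 37.74 → 38
= RGB(19, 125, 38)


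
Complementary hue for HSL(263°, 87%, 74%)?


Complement = opposite side of color wheel = hue + 180°
H' = (263 + 180) mod 360 = 83°
S and L unchanged.
= HSL(83°, 87%, 74%)


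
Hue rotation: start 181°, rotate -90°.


New hue = (H + rotation) mod 360
New hue = (181 -90) mod 360
= 91 mod 360
= 91°


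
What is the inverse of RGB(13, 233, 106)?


Invert: (255-R, 255-G, 255-B)
R: 255-13 = 242
G: 255-233 = 22
B: 255-106 = 149
= RGB(242, 22, 149)


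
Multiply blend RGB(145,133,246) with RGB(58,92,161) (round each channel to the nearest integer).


Multiply: C = A×B/255, rounded to nearest integer
R: 145×58/255 = 8410/255 ≈ 32.980 → 33
G: 133×92/255 = 12236/255 ≈ 47.984 → 48
B: 246×161/255 = 39606/255 ≈ 155.318 → 155
= RGB(33, 48, 155)


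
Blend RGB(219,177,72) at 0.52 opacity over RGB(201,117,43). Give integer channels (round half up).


C = α×F + (1-α)×B, with 1-α = 0.48
R: 0.52×219 + 0.48×201 = 113.88 + 96.48 = 210.36 → 210
G: 0.52×177 + 0.48×117 = 92.04 + 56.16 = 148.20 → 148
B: 0.52×72 + 0.48×43 = 37.44 + 20.64 = 58.08 → 58
= RGB(210, 148, 58)


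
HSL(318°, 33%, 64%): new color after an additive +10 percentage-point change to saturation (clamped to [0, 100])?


Original S = 33%
Adjustment = +10 percentage points
New S = 33 + (10) = 43
Clamp to [0, 100] → 43
= HSL(318°, 43%, 64%)


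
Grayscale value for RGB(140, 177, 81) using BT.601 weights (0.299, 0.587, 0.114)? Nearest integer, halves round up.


Gray = 0.299×R + 0.587×G + 0.114×B
Gray = 0.299×140 + 0.587×177 + 0.114×81
Gray = 41.860 + 103.899 + 9.234
Gray = 154.993 → round half up → 155
Gray = 155


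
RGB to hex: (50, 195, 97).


R = 50 → 32 (hex)
G = 195 → C3 (hex)
B = 97 → 61 (hex)
Hex = #32C361


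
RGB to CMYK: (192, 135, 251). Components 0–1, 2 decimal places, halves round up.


R'=192/255≈0.7529, G'=135/255≈0.5294, B'=251/255≈0.9843
K = 1 - max(R',G',B') = 1 - 251/255 = 4/255 = 0.01568… → 0.02
(1-R'-K)/(1-K) simplifies to (max-R)/max with max = 251:
C = (251-192)/251 = 59/251 = 0.23505… → 0.24
M = (251-135)/251 = 116/251 = 0.46215… → 0.46
Y = (251-251)/251 = 0/251 = 0 → 0.00
= CMYK(0.24, 0.46, 0.00, 0.02)


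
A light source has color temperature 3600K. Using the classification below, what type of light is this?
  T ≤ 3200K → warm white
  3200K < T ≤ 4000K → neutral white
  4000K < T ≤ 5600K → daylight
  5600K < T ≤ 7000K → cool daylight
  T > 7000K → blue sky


Temperature: 3600K
3200K < 3600K ≤ 4000K → neutral white
Classification: neutral white


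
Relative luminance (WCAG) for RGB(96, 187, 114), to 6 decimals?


Linearize each channel (sRGB transfer function): c = v/255; c_lin = c/12.92 if c ≤ 0.04045, else ((c+0.055)/1.055)^2.4
  R: 96/255 ≈ 0.376471 > 0.04045 → ((0.376471+0.055)/1.055)^2.4 ≈ 0.116971
  G: 187/255 ≈ 0.733333 > 0.04045 → ((0.733333+0.055)/1.055)^2.4 ≈ 0.496933
  B: 114/255 ≈ 0.447059 > 0.04045 → ((0.447059+0.055)/1.055)^2.4 ≈ 0.168269
R_lin = 0.116971, G_lin = 0.496933, B_lin = 0.168269
L = 0.2126×R + 0.7152×G + 0.0722×B
L = 0.2126×0.116971 + 0.7152×0.496933 + 0.0722×0.168269
L ≈ 0.392423


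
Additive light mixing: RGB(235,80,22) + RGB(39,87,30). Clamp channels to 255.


Additive: each channel = min(255, C₁+C₂)
R: 235+39 = 274 → 255
G: 80+87 = 167 → 167
B: 22+30 = 52 → 52
= RGB(255, 167, 52)


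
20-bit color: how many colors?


Colors = 2^bits = 2^20
= 1,048,576 colors


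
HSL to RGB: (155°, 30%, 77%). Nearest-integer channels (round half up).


H=155°, S=0.30, L=0.77
C = (1-|2L-1|)×S = (1-|0.54|)×0.30 = 0.138
H' = H/60 = 155/60 ≈ 2.5833; X = C×(1-|H' mod 2 - 1|) = 0.0805
m = L - C/2 = 0.77 - 0.069 = 0.701
Sector ⌊H'⌋ = 2 → (R',G',B') = (0.0, 0.138, 0.0805)
RGB = ((R'+m)×255, (G'+m)×255, (B'+m)×255) = (178.755, 213.945, 199.2825)
Round half up → RGB(179, 214, 199)


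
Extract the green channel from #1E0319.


Color: #1E0319
R = 1E = 30
G = 03 = 3
B = 19 = 25
Green = 3


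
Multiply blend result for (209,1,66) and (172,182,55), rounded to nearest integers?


Multiply: C = A×B/255, rounded to nearest integer
R: 209×172/255 = 35948/255 ≈ 140.973 → 141
G: 1×182/255 = 182/255 ≈ 0.714 → 1
B: 66×55/255 = 3630/255 ≈ 14.235 → 14
= RGB(141, 1, 14)


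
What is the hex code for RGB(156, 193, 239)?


R = 156 → 9C (hex)
G = 193 → C1 (hex)
B = 239 → EF (hex)
Hex = #9CC1EF


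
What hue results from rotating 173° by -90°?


New hue = (H + rotation) mod 360
New hue = (173 -90) mod 360
= 83 mod 360
= 83°


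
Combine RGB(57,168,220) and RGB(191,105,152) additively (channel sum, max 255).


Additive: each channel = min(255, C₁+C₂)
R: 57+191 = 248 → 248
G: 168+105 = 273 → 255
B: 220+152 = 372 → 255
= RGB(248, 255, 255)


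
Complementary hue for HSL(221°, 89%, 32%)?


Complement = opposite side of color wheel = hue + 180°
H' = (221 + 180) mod 360 = 41°
S and L unchanged.
= HSL(41°, 89%, 32%)


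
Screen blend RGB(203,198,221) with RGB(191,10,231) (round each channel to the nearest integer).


Screen: C = 255 - (255-A)×(255-B)/255, rounded to nearest integer
R: 255 - (255-203)×(255-191)/255 = 255 - 3328/255 ≈ 255 - 13.051 = 241.949 → 242
G: 255 - (255-198)×(255-10)/255 = 255 - 13965/255 ≈ 255 - 54.765 = 200.235 → 200
B: 255 - (255-221)×(255-231)/255 = 255 - 816/255 ≈ 255 - 3.200 = 251.800 → 252
= RGB(242, 200, 252)


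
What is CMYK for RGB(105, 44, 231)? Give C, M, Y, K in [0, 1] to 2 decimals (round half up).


R'=105/255≈0.4118, G'=44/255≈0.1725, B'=231/255≈0.9059
K = 1 - max(R',G',B') = 1 - 231/255 = 24/255 = 0.09411… → 0.09
(1-R'-K)/(1-K) simplifies to (max-R)/max with max = 231:
C = (231-105)/231 = 126/231 = 0.54545… → 0.55
M = (231-44)/231 = 187/231 = 0.80952… → 0.81
Y = (231-231)/231 = 0/231 = 0 → 0.00
= CMYK(0.55, 0.81, 0.00, 0.09)


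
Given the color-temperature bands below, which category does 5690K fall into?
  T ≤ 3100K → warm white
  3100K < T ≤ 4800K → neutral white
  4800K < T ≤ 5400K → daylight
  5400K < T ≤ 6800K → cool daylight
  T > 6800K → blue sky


Temperature: 5690K
5400K < 5690K ≤ 6800K → cool daylight
Classification: cool daylight


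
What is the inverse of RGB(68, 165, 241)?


Invert: (255-R, 255-G, 255-B)
R: 255-68 = 187
G: 255-165 = 90
B: 255-241 = 14
= RGB(187, 90, 14)


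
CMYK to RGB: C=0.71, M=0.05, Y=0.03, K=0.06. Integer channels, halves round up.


R = 255 × (1-C) × (1-K) = 255 × 0.29 × 0.94 = 69.513 → 70
G = 255 × (1-M) × (1-K) = 255 × 0.95 × 0.94 = 227.715 → 228
B = 255 × (1-Y) × (1-K) = 255 × 0.97 × 0.94 = 232.509 → 233
= RGB(70, 228, 233)


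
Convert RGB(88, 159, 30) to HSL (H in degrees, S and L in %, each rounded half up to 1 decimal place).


Normalize: R'=88/255≈0.3451, G'=159/255≈0.6235, B'=30/255≈0.1176
Max=159/255, Min=30/255, Δ=Max-Min=129/255
L = (Max+Min)/2 = (159+30)/510 = 189/510 = 0.37058… → L = 37.1%
L ≤ 0.5 → S = Δ/(Max+Min) = 129/(159+30) = 129/189 = 0.68253… → S = 68.3%
(the 1/255 factors cancel in S and H, so raw channel differences can be used)
Max is G' → H = 60 × ((B-R)/Δ + 2) = 60 × ((30-88)/129 + 2)
  -58/129 + 2 = -0.4496… + 2 = 1.5503…
  H = 60 × 1.5503… = 93.023…° → H = 93.0°
= HSL(93.0°, 68.3%, 37.1%)


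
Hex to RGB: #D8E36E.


D8 → 216 (R)
E3 → 227 (G)
6E → 110 (B)
= RGB(216, 227, 110)


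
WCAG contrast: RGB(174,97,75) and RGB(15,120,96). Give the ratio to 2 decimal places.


Linearize each sRGB channel c=v/255: c/12.92 if c ≤ 0.04045 else ((c+0.055)/1.055)^2.4
L = 0.2126×R_lin + 0.7152×G_lin + 0.0722×B_lin
Color 1 (174,97,75):
  R=174: 174/255≈0.6824 > 0.04045 → ((0.6824+0.055)/1.055)^2.4 ≈ 0.42327
  G=97: 97/255≈0.3804 > 0.04045 → ((0.3804+0.055)/1.055)^2.4 ≈ 0.11954
  B=75: 75/255≈0.2941 > 0.04045 → ((0.2941+0.055)/1.055)^2.4 ≈ 0.07036
  L1 = 0.2126×0.42327 + 0.7152×0.11954 + 0.0722×0.07036 ≈ 0.18056
Color 2 (15,120,96):
  R=15: 15/255≈0.0588 > 0.04045 → ((0.0588+0.055)/1.055)^2.4 ≈ 0.00478
  G=120: 120/255≈0.4706 > 0.04045 → ((0.4706+0.055)/1.055)^2.4 ≈ 0.18782
  B=96: 96/255≈0.3765 > 0.04045 → ((0.3765+0.055)/1.055)^2.4 ≈ 0.11697
  L2 = 0.2126×0.00478 + 0.7152×0.18782 + 0.0722×0.11697 ≈ 0.14379
Lighter = 0.18056, Darker = 0.14379
Ratio = (L_lighter + 0.05) / (L_darker + 0.05)
Ratio = (0.18056 + 0.05) / (0.14379 + 0.05) = 0.23056 / 0.19379 ≈ 1.1897
Ratio ≈ 1.19:1


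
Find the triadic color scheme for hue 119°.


Triadic: equally spaced at 120° intervals
H1 = 119°
H2 = (119 + 120) mod 360 = 239°
H3 = (119 + 240) mod 360 = 359°
Triadic = 119°, 239°, 359°


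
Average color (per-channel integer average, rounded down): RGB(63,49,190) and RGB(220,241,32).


Midpoint: each channel = ⌊(C₁+C₂)/2⌋
R: ⌊(63+220)/2⌋ = 141
G: ⌊(49+241)/2⌋ = 145
B: ⌊(190+32)/2⌋ = 111
= RGB(141, 145, 111)


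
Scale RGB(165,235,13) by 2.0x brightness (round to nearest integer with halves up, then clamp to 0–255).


Multiply each channel by 2.0, round half up, clamp to [0, 255]
R: 165×2.0 = 330 → clamp → 255
G: 235×2.0 = 470 → clamp → 255
B: 13×2.0 = 26
= RGB(255, 255, 26)


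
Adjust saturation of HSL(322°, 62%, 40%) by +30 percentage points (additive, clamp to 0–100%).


Original S = 62%
Adjustment = +30 percentage points
New S = 62 + (30) = 92
Clamp to [0, 100] → 92
= HSL(322°, 92%, 40%)


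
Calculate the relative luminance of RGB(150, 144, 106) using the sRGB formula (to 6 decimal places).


Linearize each channel (sRGB transfer function): c = v/255; c_lin = c/12.92 if c ≤ 0.04045, else ((c+0.055)/1.055)^2.4
  R: 150/255 ≈ 0.588235 > 0.04045 → ((0.588235+0.055)/1.055)^2.4 ≈ 0.304987
  G: 144/255 ≈ 0.564706 > 0.04045 → ((0.564706+0.055)/1.055)^2.4 ≈ 0.278894
  B: 106/255 ≈ 0.415686 > 0.04045 → ((0.415686+0.055)/1.055)^2.4 ≈ 0.144128
R_lin = 0.304987, G_lin = 0.278894, B_lin = 0.144128
L = 0.2126×R + 0.7152×G + 0.0722×B
L = 0.2126×0.304987 + 0.7152×0.278894 + 0.0722×0.144128
L ≈ 0.274712


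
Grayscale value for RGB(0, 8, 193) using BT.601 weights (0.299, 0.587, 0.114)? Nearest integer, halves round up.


Gray = 0.299×R + 0.587×G + 0.114×B
Gray = 0.299×0 + 0.587×8 + 0.114×193
Gray = 0.000 + 4.696 + 22.002
Gray = 26.698 → round half up → 27
Gray = 27


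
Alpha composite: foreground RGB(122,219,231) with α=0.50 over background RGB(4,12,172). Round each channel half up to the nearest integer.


C = α×F + (1-α)×B, with 1-α = 0.50
R: 0.50×122 + 0.50×4 = 61.00 + 2.00 = 63.00 → 63
G: 0.50×219 + 0.50×12 = 109.50 + 6.00 = 115.50 → 116
B: 0.50×231 + 0.50×172 = 115.50 + 86.00 = 201.50 → 202
= RGB(63, 116, 202)


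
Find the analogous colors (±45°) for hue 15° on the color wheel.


Base hue: 15°
Left analog: (15 - 45) mod 360 = 330°
Right analog: (15 + 45) mod 360 = 60°
Analogous hues = 330° and 60°


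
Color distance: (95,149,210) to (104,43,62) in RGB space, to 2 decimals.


d = √[(R₁-R₂)² + (G₁-G₂)² + (B₁-B₂)²]
d = √[(95-104)² + (149-43)² + (210-62)²]
d = √[81 + 11236 + 21904]
d = √33221
d ≈ 182.27


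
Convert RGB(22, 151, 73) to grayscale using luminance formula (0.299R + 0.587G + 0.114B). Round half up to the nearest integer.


Gray = 0.299×R + 0.587×G + 0.114×B
Gray = 0.299×22 + 0.587×151 + 0.114×73
Gray = 6.578 + 88.637 + 8.322
Gray = 103.537 → round half up → 104
Gray = 104


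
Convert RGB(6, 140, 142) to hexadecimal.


R = 6 → 06 (hex)
G = 140 → 8C (hex)
B = 142 → 8E (hex)
Hex = #068C8E


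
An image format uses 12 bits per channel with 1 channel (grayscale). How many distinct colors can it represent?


Total bits = 12 bits/channel × 1 channels = 12 bits
Distinct colors = 2^12
= 4,096 colors


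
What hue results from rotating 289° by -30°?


New hue = (H + rotation) mod 360
New hue = (289 -30) mod 360
= 259 mod 360
= 259°


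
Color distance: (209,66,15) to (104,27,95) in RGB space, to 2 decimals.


d = √[(R₁-R₂)² + (G₁-G₂)² + (B₁-B₂)²]
d = √[(209-104)² + (66-27)² + (15-95)²]
d = √[11025 + 1521 + 6400]
d = √18946
d ≈ 137.64


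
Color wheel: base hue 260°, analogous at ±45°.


Base hue: 260°
Left analog: (260 - 45) mod 360 = 215°
Right analog: (260 + 45) mod 360 = 305°
Analogous hues = 215° and 305°


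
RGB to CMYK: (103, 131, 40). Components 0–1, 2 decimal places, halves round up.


R'=103/255≈0.4039, G'=131/255≈0.5137, B'=40/255≈0.1569
K = 1 - max(R',G',B') = 1 - 131/255 = 124/255 = 0.48627… → 0.49
(1-R'-K)/(1-K) simplifies to (max-R)/max with max = 131:
C = (131-103)/131 = 28/131 = 0.21374… → 0.21
M = (131-131)/131 = 0/131 = 0 → 0.00
Y = (131-40)/131 = 91/131 = 0.69465… → 0.69
= CMYK(0.21, 0.00, 0.69, 0.49)


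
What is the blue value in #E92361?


Color: #E92361
R = E9 = 233
G = 23 = 35
B = 61 = 97
Blue = 97


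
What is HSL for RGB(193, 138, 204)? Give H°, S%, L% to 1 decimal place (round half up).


Normalize: R'=193/255≈0.7569, G'=138/255≈0.5412, B'=204/255≈0.8000
Max=204/255, Min=138/255, Δ=Max-Min=66/255
L = (Max+Min)/2 = (204+138)/510 = 342/510 = 0.67058… → L = 67.1%
L > 0.5 → S = Δ/(2-Max-Min) = 66/(510-204-138) = 66/168 = 0.39285… → S = 39.3%
(the 1/255 factors cancel in S and H, so raw channel differences can be used)
Max is B' → H = 60 × ((R-G)/Δ + 4) = 60 × ((193-138)/66 + 4)
  55/66 + 4 = 0.8333… + 4 = 4.8333…
  H = 60 × 4.8333… = 290° → H = 290.0°
= HSL(290.0°, 39.3%, 67.1%)


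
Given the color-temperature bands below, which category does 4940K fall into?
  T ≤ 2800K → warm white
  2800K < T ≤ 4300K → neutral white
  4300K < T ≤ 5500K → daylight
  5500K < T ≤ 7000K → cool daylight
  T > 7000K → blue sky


Temperature: 4940K
4300K < 4940K ≤ 5500K → daylight
Classification: daylight


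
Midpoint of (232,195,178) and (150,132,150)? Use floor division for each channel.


Midpoint: each channel = ⌊(C₁+C₂)/2⌋
R: ⌊(232+150)/2⌋ = 191
G: ⌊(195+132)/2⌋ = 163
B: ⌊(178+150)/2⌋ = 164
= RGB(191, 163, 164)


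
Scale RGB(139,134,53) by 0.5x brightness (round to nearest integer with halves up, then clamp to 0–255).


Multiply each channel by 0.5, round half up, clamp to [0, 255]
R: 139×0.5 = 69.5 → round → 70
G: 134×0.5 = 67
B: 53×0.5 = 26.5 → round → 27
= RGB(70, 67, 27)


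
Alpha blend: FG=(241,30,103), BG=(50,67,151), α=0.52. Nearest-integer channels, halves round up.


C = α×F + (1-α)×B, with 1-α = 0.48
R: 0.52×241 + 0.48×50 = 125.32 + 24.00 = 149.32 → 149
G: 0.52×30 + 0.48×67 = 15.60 + 32.16 = 47.76 → 48
B: 0.52×103 + 0.48×151 = 53.56 + 72.48 = 126.04 → 126
= RGB(149, 48, 126)


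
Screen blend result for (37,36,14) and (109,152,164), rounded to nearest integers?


Screen: C = 255 - (255-A)×(255-B)/255, rounded to nearest integer
R: 255 - (255-37)×(255-109)/255 = 255 - 31828/255 ≈ 255 - 124.816 = 130.184 → 130
G: 255 - (255-36)×(255-152)/255 = 255 - 22557/255 ≈ 255 - 88.459 = 166.541 → 167
B: 255 - (255-14)×(255-164)/255 = 255 - 21931/255 ≈ 255 - 86.004 = 168.996 → 169
= RGB(130, 167, 169)


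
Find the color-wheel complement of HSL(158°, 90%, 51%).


Complement = opposite side of color wheel = hue + 180°
H' = (158 + 180) mod 360 = 338°
S and L unchanged.
= HSL(338°, 90%, 51%)


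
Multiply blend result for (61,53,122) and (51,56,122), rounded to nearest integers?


Multiply: C = A×B/255, rounded to nearest integer
R: 61×51/255 = 3111/255 ≈ 12.200 → 12
G: 53×56/255 = 2968/255 ≈ 11.639 → 12
B: 122×122/255 = 14884/255 ≈ 58.369 → 58
= RGB(12, 12, 58)


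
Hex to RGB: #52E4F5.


52 → 82 (R)
E4 → 228 (G)
F5 → 245 (B)
= RGB(82, 228, 245)


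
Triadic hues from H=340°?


Triadic: equally spaced at 120° intervals
H1 = 340°
H2 = (340 + 120) mod 360 = 100°
H3 = (340 + 240) mod 360 = 220°
Triadic = 340°, 100°, 220°


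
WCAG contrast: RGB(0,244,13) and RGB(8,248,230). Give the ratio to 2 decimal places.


Linearize each sRGB channel c=v/255: c/12.92 if c ≤ 0.04045 else ((c+0.055)/1.055)^2.4
L = 0.2126×R_lin + 0.7152×G_lin + 0.0722×B_lin
Color 1 (0,244,13):
  R=0: 0/255≈0.0000 ≤ 0.04045 → 0.0000/12.92 ≈ 0.00000
  G=244: 244/255≈0.9569 > 0.04045 → ((0.9569+0.055)/1.055)^2.4 ≈ 0.90466
  B=13: 13/255≈0.0510 > 0.04045 → ((0.0510+0.055)/1.055)^2.4 ≈ 0.00402
  L1 = 0.2126×0.00000 + 0.7152×0.90466 + 0.0722×0.00402 ≈ 0.64730
Color 2 (8,248,230):
  R=8: 8/255≈0.0314 ≤ 0.04045 → 0.0314/12.92 ≈ 0.00243
  G=248: 248/255≈0.9725 > 0.04045 → ((0.9725+0.055)/1.055)^2.4 ≈ 0.93869
  B=230: 230/255≈0.9020 > 0.04045 → ((0.9020+0.055)/1.055)^2.4 ≈ 0.79130
  L2 = 0.2126×0.00243 + 0.7152×0.93869 + 0.0722×0.79130 ≈ 0.72900
Lighter = 0.72900, Darker = 0.64730
Ratio = (L_lighter + 0.05) / (L_darker + 0.05)
Ratio = (0.72900 + 0.05) / (0.64730 + 0.05) = 0.77900 / 0.69730 ≈ 1.1172
Ratio ≈ 1.12:1


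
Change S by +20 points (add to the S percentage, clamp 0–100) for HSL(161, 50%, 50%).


Original S = 50%
Adjustment = +20 percentage points
New S = 50 + (20) = 70
Clamp to [0, 100] → 70
= HSL(161°, 70%, 50%)


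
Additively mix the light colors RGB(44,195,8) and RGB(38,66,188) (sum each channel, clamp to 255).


Additive: each channel = min(255, C₁+C₂)
R: 44+38 = 82 → 82
G: 195+66 = 261 → 255
B: 8+188 = 196 → 196
= RGB(82, 255, 196)


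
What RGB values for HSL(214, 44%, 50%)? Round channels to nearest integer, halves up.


H=214°, S=0.44, L=0.50
C = (1-|2L-1|)×S = (1-|0.00|)×0.44 = 0.44
H' = H/60 = 214/60 ≈ 3.5667; X = C×(1-|H' mod 2 - 1|) ≈ 0.1907
m = L - C/2 = 0.50 - 0.22 = 0.28
Sector ⌊H'⌋ = 3 → (R',G',B') = (0.0, ≈0.1907, 0.44)
RGB = ((R'+m)×255, (G'+m)×255, (B'+m)×255) = (71.4, 120.02, 183.6)
Round half up → RGB(71, 120, 184)


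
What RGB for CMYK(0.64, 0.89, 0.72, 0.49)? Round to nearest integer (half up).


R = 255 × (1-C) × (1-K) = 255 × 0.36 × 0.51 = 46.818 → 47
G = 255 × (1-M) × (1-K) = 255 × 0.11 × 0.51 = 14.3055 → 14
B = 255 × (1-Y) × (1-K) = 255 × 0.28 × 0.51 = 36.414 → 36
= RGB(47, 14, 36)


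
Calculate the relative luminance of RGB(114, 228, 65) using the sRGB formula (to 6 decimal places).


Linearize each channel (sRGB transfer function): c = v/255; c_lin = c/12.92 if c ≤ 0.04045, else ((c+0.055)/1.055)^2.4
  R: 114/255 ≈ 0.447059 > 0.04045 → ((0.447059+0.055)/1.055)^2.4 ≈ 0.168269
  G: 228/255 ≈ 0.894118 > 0.04045 → ((0.894118+0.055)/1.055)^2.4 ≈ 0.775822
  B: 65/255 ≈ 0.254902 > 0.04045 → ((0.254902+0.055)/1.055)^2.4 ≈ 0.052861
R_lin = 0.168269, G_lin = 0.775822, B_lin = 0.052861
L = 0.2126×R + 0.7152×G + 0.0722×B
L = 0.2126×0.168269 + 0.7152×0.775822 + 0.0722×0.052861
L ≈ 0.594459


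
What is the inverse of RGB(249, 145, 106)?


Invert: (255-R, 255-G, 255-B)
R: 255-249 = 6
G: 255-145 = 110
B: 255-106 = 149
= RGB(6, 110, 149)


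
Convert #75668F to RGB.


75 → 117 (R)
66 → 102 (G)
8F → 143 (B)
= RGB(117, 102, 143)


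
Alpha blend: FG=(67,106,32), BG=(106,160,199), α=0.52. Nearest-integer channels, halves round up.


C = α×F + (1-α)×B, with 1-α = 0.48
R: 0.52×67 + 0.48×106 = 34.84 + 50.88 = 85.72 → 86
G: 0.52×106 + 0.48×160 = 55.12 + 76.80 = 131.92 → 132
B: 0.52×32 + 0.48×199 = 16.64 + 95.52 = 112.16 → 112
= RGB(86, 132, 112)


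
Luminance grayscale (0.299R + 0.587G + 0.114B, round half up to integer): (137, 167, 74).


Gray = 0.299×R + 0.587×G + 0.114×B
Gray = 0.299×137 + 0.587×167 + 0.114×74
Gray = 40.963 + 98.029 + 8.436
Gray = 147.428 → round half up → 147
Gray = 147


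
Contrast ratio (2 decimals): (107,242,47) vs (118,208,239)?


Linearize each sRGB channel c=v/255: c/12.92 if c ≤ 0.04045 else ((c+0.055)/1.055)^2.4
L = 0.2126×R_lin + 0.7152×G_lin + 0.0722×B_lin
Color 1 (107,242,47):
  R=107: 107/255≈0.4196 > 0.04045 → ((0.4196+0.055)/1.055)^2.4 ≈ 0.14703
  G=242: 242/255≈0.9490 > 0.04045 → ((0.9490+0.055)/1.055)^2.4 ≈ 0.88792
  B=47: 47/255≈0.1843 > 0.04045 → ((0.1843+0.055)/1.055)^2.4 ≈ 0.02843
  L1 = 0.2126×0.14703 + 0.7152×0.88792 + 0.0722×0.02843 ≈ 0.66835
Color 2 (118,208,239):
  R=118: 118/255≈0.4627 > 0.04045 → ((0.4627+0.055)/1.055)^2.4 ≈ 0.18116
  G=208: 208/255≈0.8157 > 0.04045 → ((0.8157+0.055)/1.055)^2.4 ≈ 0.63076
  B=239: 239/255≈0.9373 > 0.04045 → ((0.9373+0.055)/1.055)^2.4 ≈ 0.86316
  L2 = 0.2126×0.18116 + 0.7152×0.63076 + 0.0722×0.86316 ≈ 0.55195
Lighter = 0.66835, Darker = 0.55195
Ratio = (L_lighter + 0.05) / (L_darker + 0.05)
Ratio = (0.66835 + 0.05) / (0.55195 + 0.05) = 0.71835 / 0.60195 ≈ 1.1934
Ratio ≈ 1.19:1


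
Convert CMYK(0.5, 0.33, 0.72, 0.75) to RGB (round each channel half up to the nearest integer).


R = 255 × (1-C) × (1-K) = 255 × 0.50 × 0.25 = 31.875 → 32
G = 255 × (1-M) × (1-K) = 255 × 0.67 × 0.25 = 42.7125 → 43
B = 255 × (1-Y) × (1-K) = 255 × 0.28 × 0.25 = 17.85 → 18
= RGB(32, 43, 18)


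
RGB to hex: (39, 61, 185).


R = 39 → 27 (hex)
G = 61 → 3D (hex)
B = 185 → B9 (hex)
Hex = #273DB9


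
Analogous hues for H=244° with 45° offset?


Base hue: 244°
Left analog: (244 - 45) mod 360 = 199°
Right analog: (244 + 45) mod 360 = 289°
Analogous hues = 199° and 289°


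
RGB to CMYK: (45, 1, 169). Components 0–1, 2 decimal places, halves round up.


R'=45/255≈0.1765, G'=1/255≈0.0039, B'=169/255≈0.6627
K = 1 - max(R',G',B') = 1 - 169/255 = 86/255 = 0.33725… → 0.34
(1-R'-K)/(1-K) simplifies to (max-R)/max with max = 169:
C = (169-45)/169 = 124/169 = 0.73372… → 0.73
M = (169-1)/169 = 168/169 = 0.99408… → 0.99
Y = (169-169)/169 = 0/169 = 0 → 0.00
= CMYK(0.73, 0.99, 0.00, 0.34)


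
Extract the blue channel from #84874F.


Color: #84874F
R = 84 = 132
G = 87 = 135
B = 4F = 79
Blue = 79


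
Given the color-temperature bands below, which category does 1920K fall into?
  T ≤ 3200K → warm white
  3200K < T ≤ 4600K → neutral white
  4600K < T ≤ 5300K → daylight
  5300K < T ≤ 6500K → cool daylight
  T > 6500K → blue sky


Temperature: 1920K
1920K ≤ 3200K → warm white
Classification: warm white


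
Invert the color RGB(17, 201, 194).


Invert: (255-R, 255-G, 255-B)
R: 255-17 = 238
G: 255-201 = 54
B: 255-194 = 61
= RGB(238, 54, 61)


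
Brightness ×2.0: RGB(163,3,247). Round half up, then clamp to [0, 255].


Multiply each channel by 2.0, round half up, clamp to [0, 255]
R: 163×2.0 = 326 → clamp → 255
G: 3×2.0 = 6
B: 247×2.0 = 494 → clamp → 255
= RGB(255, 6, 255)


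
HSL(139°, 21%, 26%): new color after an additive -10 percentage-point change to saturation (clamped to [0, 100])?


Original S = 21%
Adjustment = -10 percentage points
New S = 21 + (-10) = 11
Clamp to [0, 100] → 11
= HSL(139°, 11%, 26%)


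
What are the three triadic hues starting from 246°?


Triadic: equally spaced at 120° intervals
H1 = 246°
H2 = (246 + 120) mod 360 = 6°
H3 = (246 + 240) mod 360 = 126°
Triadic = 246°, 6°, 126°


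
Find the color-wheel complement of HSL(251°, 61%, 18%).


Complement = opposite side of color wheel = hue + 180°
H' = (251 + 180) mod 360 = 71°
S and L unchanged.
= HSL(71°, 61%, 18%)


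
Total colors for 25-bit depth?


Colors = 2^bits = 2^25
= 33,554,432 colors


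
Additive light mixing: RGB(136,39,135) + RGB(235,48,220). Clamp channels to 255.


Additive: each channel = min(255, C₁+C₂)
R: 136+235 = 371 → 255
G: 39+48 = 87 → 87
B: 135+220 = 355 → 255
= RGB(255, 87, 255)


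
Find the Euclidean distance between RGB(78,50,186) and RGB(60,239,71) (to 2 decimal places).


d = √[(R₁-R₂)² + (G₁-G₂)² + (B₁-B₂)²]
d = √[(78-60)² + (50-239)² + (186-71)²]
d = √[324 + 35721 + 13225]
d = √49270
d ≈ 221.97


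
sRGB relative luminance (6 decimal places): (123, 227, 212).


Linearize each channel (sRGB transfer function): c = v/255; c_lin = c/12.92 if c ≤ 0.04045, else ((c+0.055)/1.055)^2.4
  R: 123/255 ≈ 0.482353 > 0.04045 → ((0.482353+0.055)/1.055)^2.4 ≈ 0.198069
  G: 227/255 ≈ 0.890196 > 0.04045 → ((0.890196+0.055)/1.055)^2.4 ≈ 0.768151
  B: 212/255 ≈ 0.831373 > 0.04045 → ((0.831373+0.055)/1.055)^2.4 ≈ 0.658375
R_lin = 0.198069, G_lin = 0.768151, B_lin = 0.658375
L = 0.2126×R + 0.7152×G + 0.0722×B
L = 0.2126×0.198069 + 0.7152×0.768151 + 0.0722×0.658375
L ≈ 0.639026
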